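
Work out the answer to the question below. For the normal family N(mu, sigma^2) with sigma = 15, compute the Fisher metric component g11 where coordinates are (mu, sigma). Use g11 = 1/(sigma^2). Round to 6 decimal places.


For the 2-parameter normal family, the Fisher metric has:
  g11 = 1/sigma^2, g22 = 2/sigma^2.
sigma = 15, sigma^2 = 225.
g11 = 0.004444

0.004444


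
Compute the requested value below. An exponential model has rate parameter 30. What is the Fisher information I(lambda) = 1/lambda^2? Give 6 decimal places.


Fisher information for exponential: I(lambda) = 1/lambda^2.
lambda = 30, lambda^2 = 900.
I = 1/900 = 0.001111

0.001111


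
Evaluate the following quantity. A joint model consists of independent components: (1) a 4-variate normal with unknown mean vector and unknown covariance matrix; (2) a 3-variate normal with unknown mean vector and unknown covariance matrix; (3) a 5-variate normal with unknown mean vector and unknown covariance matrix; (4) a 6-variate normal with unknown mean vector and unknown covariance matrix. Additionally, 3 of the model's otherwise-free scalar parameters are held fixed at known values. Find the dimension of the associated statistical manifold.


The dimension of a statistical manifold equals the number of free
(independent) real parameters of the model. For a product of independent
blocks the parameter counts add.
- 4-variate normal: 4 (mean) + 4*5/2 = 10 (symmetric covariance) = 14.
- 3-variate normal: 3 (mean) + 3*4/2 = 6 (symmetric covariance) = 9.
- 5-variate normal: 5 (mean) + 5*6/2 = 15 (symmetric covariance) = 20.
- 6-variate normal: 6 (mean) + 6*7/2 = 21 (symmetric covariance) = 27.
Total = 14 + 9 + 20 + 27 = 70.
3 parameter(s) fixed at known values: 70 - 3 = 67.
Dimension = 67

67


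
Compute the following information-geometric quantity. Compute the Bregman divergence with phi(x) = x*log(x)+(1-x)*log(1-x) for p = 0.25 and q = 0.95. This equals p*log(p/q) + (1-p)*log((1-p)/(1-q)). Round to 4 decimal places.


Bregman divergence with negative entropy generator:
D = p*log(p/q) + (1-p)*log((1-p)/(1-q)).
p = 0.25, q = 0.95.
p*log(p/q) = 0.25*log(0.25/0.95) = -0.33375.
(1-p)*log((1-p)/(1-q)) = 0.75*log(0.75/0.05) = 2.031038.
D = -0.33375 + 2.031038 = 1.6973

1.6973


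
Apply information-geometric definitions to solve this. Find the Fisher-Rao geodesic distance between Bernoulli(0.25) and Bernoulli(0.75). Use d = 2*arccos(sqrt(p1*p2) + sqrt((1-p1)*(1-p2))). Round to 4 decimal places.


Geodesic distance on Bernoulli manifold:
d(p1,p2) = 2*arccos(sqrt(p1*p2) + sqrt((1-p1)*(1-p2))).
sqrt(p1*p2) = sqrt(0.25*0.75) = 0.433013.
sqrt((1-p1)*(1-p2)) = sqrt(0.75*0.25) = 0.433013.
arg = 0.433013 + 0.433013 = 0.866025.
d = 2*arccos(0.866025) = 1.0472

1.0472


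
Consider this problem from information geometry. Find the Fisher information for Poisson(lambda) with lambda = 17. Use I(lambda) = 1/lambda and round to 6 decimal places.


Fisher information for Poisson: I(lambda) = 1/lambda.
lambda = 17.
I(lambda) = 1/17 = 0.058824

0.058824


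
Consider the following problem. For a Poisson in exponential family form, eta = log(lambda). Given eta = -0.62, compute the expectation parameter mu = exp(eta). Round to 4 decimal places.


Expectation parameter for Poisson exponential family:
mu = exp(eta).
eta = -0.62.
mu = exp(-0.62) = 0.5379

0.5379


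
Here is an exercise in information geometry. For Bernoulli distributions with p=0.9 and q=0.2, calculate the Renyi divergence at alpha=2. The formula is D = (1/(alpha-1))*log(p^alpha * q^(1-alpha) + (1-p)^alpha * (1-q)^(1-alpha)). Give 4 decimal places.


Renyi divergence of order alpha between Bernoulli distributions:
D = (1/(alpha-1))*log(p^alpha * q^(1-alpha) + (1-p)^alpha * (1-q)^(1-alpha)).
alpha = 2, p = 0.9, q = 0.2.
p^alpha * q^(1-alpha) = 0.9^2 * 0.2^-1 = 4.05.
(1-p)^alpha * (1-q)^(1-alpha) = 0.1^2 * 0.8^-1 = 0.0125.
sum = 4.05 + 0.0125 = 4.0625.
D = (1/1)*log(4.0625) = 1.4018

1.4018


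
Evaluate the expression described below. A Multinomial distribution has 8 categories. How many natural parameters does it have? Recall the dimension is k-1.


Exponential family dimension calculation:
For Multinomial with k=8 categories, dim = k-1 = 7.

7


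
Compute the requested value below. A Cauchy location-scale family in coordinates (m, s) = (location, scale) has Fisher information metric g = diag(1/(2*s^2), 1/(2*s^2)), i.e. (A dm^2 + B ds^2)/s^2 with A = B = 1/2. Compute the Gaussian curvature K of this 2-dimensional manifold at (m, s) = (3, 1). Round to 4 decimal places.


The metric has the form g = (A dm^2 + B ds^2)/s^2 with A = 1/2, B = 1/2.
Substitute u = sqrt(A/B)*m: g = B*(du^2 + ds^2)/s^2, i.e. B times the
Poincare upper half-plane metric, which has constant Gaussian curvature -1.
Scaling a 2D metric by a constant c divides the Gaussian curvature by c,
so K = -1/B = -1/(1/2) = -2.0000 everywhere (the point (m, s) = (3, 1) is irrelevant:
the curvature is constant).
The requested Gaussian curvature is K = -2.0000.

-2.0000


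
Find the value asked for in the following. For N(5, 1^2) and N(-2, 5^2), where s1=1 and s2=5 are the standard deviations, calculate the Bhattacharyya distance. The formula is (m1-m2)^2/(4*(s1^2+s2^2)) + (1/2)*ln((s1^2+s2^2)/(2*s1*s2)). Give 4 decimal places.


Bhattacharyya distance between two Gaussians:
DB = (m1-m2)^2/(4*(s1^2+s2^2)) + (1/2)*ln((s1^2+s2^2)/(2*s1*s2)).
(m1-m2)^2 = (7)^2 = 49.
s1^2+s2^2 = 1 + 25 = 26.
term1 = 49/104 = 0.471154.
term2 = 0.5*ln(26/10.0) = 0.477756.
DB = 0.471154 + 0.477756 = 0.9489

0.9489


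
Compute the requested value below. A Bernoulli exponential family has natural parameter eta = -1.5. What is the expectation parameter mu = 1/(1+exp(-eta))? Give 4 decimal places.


Dual coordinate (expectation parameter) for Bernoulli:
mu = 1/(1+exp(-eta)).
eta = -1.5.
exp(-eta) = exp(1.5) = 4.481689.
mu = 1/(1+4.481689) = 0.1824

0.1824


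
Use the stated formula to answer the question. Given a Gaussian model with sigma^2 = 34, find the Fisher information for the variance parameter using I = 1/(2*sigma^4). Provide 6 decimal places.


Fisher information for variance: I(sigma^2) = 1/(2*sigma^4).
sigma^2 = 34, so sigma^4 = 1156.
I = 1/(2*1156) = 1/2312 = 0.000433

0.000433


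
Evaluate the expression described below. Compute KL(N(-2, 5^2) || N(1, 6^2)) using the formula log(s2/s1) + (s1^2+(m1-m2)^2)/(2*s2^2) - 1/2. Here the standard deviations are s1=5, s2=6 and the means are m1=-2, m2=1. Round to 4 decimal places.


KL divergence between normal distributions:
KL = log(s2/s1) + (s1^2 + (m1-m2)^2)/(2*s2^2) - 1/2.
log(6/5) = 0.182322.
(5^2 + (-2-1)^2)/(2*6^2) = (25 + 9)/72 = 0.472222.
KL = 0.182322 + 0.472222 - 0.5 = 0.1545

0.1545


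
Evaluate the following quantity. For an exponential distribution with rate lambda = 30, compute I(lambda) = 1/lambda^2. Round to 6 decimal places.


Fisher information for exponential: I(lambda) = 1/lambda^2.
lambda = 30, lambda^2 = 900.
I = 1/900 = 0.001111

0.001111


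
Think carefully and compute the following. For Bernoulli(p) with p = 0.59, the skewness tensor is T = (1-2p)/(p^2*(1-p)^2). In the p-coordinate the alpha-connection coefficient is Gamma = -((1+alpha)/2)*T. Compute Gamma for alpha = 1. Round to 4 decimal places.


Skewness (Amari-Chentsov) tensor: T = (1-2p)/(p^2*(1-p)^2).
p = 0.59, 1-2p = -0.18, p^2 = 0.3481, (1-p)^2 = 0.1681.
T = -0.18/(0.3481 * 0.1681) = -3.076102.
In the p-coordinate, Gamma^(alpha) = Gamma^(0) - (alpha/2)*T with Gamma^(0) = (1/2)*g'(p) = -T/2,
so Gamma^(alpha) = -((1+alpha)/2)*T.
alpha = 1, -(1+alpha)/2 = -1.0.
Gamma = -1.0 * -3.076102 = 3.0761

3.0761


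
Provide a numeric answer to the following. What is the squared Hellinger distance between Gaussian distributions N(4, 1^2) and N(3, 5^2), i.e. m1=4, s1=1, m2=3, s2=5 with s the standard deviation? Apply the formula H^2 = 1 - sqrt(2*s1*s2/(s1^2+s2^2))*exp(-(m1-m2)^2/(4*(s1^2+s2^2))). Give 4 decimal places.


Squared Hellinger distance for Gaussians:
H^2 = 1 - sqrt(2*s1*s2/(s1^2+s2^2)) * exp(-(m1-m2)^2/(4*(s1^2+s2^2))).
s1^2 = 1, s2^2 = 25, s1^2+s2^2 = 26.
sqrt(2*1*5/(26)) = 0.620174.
(m1-m2)^2 = (1)^2 = 1.
exp(-1/(4*26)) = exp(-0.009615) = 0.990431.
H^2 = 1 - 0.620174*0.990431 = 0.3858

0.3858


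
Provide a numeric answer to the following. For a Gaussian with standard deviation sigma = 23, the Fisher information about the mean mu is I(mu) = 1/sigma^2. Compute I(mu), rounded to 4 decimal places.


The Fisher information for the mean of a normal distribution is I(mu) = 1/sigma^2.
sigma = 23, so sigma^2 = 529.
I(mu) = 1/529 = 0.0019

0.0019


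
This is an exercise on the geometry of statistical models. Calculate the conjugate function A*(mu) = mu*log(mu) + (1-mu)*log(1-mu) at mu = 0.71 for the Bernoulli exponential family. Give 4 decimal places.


Legendre transform for Bernoulli:
A*(mu) = mu*log(mu) + (1-mu)*log(1-mu).
mu = 0.71, 1-mu = 0.29.
mu*log(mu) = 0.71*log(0.71) = -0.243168.
(1-mu)*log(1-mu) = 0.29*log(0.29) = -0.358984.
A* = -0.243168 + -0.358984 = -0.6022

-0.6022


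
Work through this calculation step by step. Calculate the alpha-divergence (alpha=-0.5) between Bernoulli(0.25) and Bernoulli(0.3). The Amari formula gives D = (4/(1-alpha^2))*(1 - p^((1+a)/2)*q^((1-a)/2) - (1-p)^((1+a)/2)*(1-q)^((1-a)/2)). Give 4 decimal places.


Amari alpha-divergence:
D = (4/(1-alpha^2))*(1 - p^((1+a)/2)*q^((1-a)/2) - (1-p)^((1+a)/2)*(1-q)^((1-a)/2)).
alpha = -0.5, p = 0.25, q = 0.3.
e1 = (1+alpha)/2 = 0.25, e2 = (1-alpha)/2 = 0.75.
t1 = p^e1 * q^e2 = 0.25^0.25 * 0.3^0.75 = 0.286633.
t2 = (1-p)^e1 * (1-q)^e2 = 0.75^0.25 * 0.7^0.75 = 0.712178.
4/(1-alpha^2) = 5.333333.
D = 5.333333*(1 - 0.286633 - 0.712178) = 0.0063

0.0063


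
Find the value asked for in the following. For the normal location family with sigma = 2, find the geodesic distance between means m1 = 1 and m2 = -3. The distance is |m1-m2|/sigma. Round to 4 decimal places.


On the fixed-variance normal subfamily, geodesic distance = |m1-m2|/sigma.
|1 - -3| = 4.
sigma = 2.
d = 4/2 = 2.0000

2.0000


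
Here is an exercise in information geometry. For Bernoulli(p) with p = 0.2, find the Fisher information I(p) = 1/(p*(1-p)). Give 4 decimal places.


For Bernoulli(p), Fisher information is I(p) = 1/(p*(1-p)).
p = 0.2, 1-p = 0.8.
p*(1-p) = 0.16.
I(p) = 1/0.16 = 6.2500

6.2500


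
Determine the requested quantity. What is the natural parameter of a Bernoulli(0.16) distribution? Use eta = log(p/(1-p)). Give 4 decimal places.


Natural parameter for Bernoulli: eta = log(p/(1-p)).
p = 0.16, 1-p = 0.84.
p/(1-p) = 0.190476.
eta = log(0.190476) = -1.6582

-1.6582


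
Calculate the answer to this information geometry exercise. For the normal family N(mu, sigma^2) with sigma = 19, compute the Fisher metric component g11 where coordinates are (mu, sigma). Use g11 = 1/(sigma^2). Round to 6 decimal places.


For the 2-parameter normal family, the Fisher metric has:
  g11 = 1/sigma^2, g22 = 2/sigma^2.
sigma = 19, sigma^2 = 361.
g11 = 0.002770

0.002770


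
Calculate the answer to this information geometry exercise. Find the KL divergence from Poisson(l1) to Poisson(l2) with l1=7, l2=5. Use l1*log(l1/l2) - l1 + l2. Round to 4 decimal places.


KL divergence for Poisson:
KL = l1*log(l1/l2) - l1 + l2.
l1 = 7, l2 = 5.
log(7/5) = 0.336472.
l1*log(l1/l2) = 7 * 0.336472 = 2.355306.
KL = 2.355306 - 7 + 5 = 0.3553

0.3553


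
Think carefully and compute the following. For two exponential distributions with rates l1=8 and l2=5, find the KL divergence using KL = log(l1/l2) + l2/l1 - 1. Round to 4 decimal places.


KL divergence for exponential family:
KL = log(l1/l2) + l2/l1 - 1.
log(8/5) = 0.470004.
5/8 = 0.625.
KL = 0.470004 + 0.625 - 1 = 0.0950

0.0950


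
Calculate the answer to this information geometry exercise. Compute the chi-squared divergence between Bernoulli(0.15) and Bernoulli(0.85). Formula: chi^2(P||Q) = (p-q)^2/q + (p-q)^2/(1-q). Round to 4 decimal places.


Chi-squared divergence between Bernoulli distributions:
chi^2 = (p-q)^2/q + (p-q)^2/(1-q).
p = 0.15, q = 0.85, p-q = -0.7.
(p-q)^2 = 0.49.
term1 = 0.49/0.85 = 0.576471.
term2 = 0.49/0.15 = 3.266667.
chi^2 = 0.576471 + 3.266667 = 3.8431

3.8431


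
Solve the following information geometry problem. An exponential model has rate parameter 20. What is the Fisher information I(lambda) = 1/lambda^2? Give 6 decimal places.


Fisher information for exponential: I(lambda) = 1/lambda^2.
lambda = 20, lambda^2 = 400.
I = 1/400 = 0.002500

0.002500


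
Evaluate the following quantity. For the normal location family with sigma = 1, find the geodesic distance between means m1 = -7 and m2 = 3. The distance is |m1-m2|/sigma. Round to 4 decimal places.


On the fixed-variance normal subfamily, geodesic distance = |m1-m2|/sigma.
|-7 - 3| = 10.
sigma = 1.
d = 10/1 = 10.0000

10.0000


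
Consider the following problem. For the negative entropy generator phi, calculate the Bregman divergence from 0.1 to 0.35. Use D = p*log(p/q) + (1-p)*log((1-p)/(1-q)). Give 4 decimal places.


Bregman divergence with negative entropy generator:
D = p*log(p/q) + (1-p)*log((1-p)/(1-q)).
p = 0.1, q = 0.35.
p*log(p/q) = 0.1*log(0.1/0.35) = -0.125276.
(1-p)*log((1-p)/(1-q)) = 0.9*log(0.9/0.65) = 0.29288.
D = -0.125276 + 0.29288 = 0.1676

0.1676


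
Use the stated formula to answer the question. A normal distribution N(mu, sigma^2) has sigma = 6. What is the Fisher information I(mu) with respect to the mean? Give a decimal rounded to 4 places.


The Fisher information for the mean of a normal distribution is I(mu) = 1/sigma^2.
sigma = 6, so sigma^2 = 36.
I(mu) = 1/36 = 0.0278

0.0278


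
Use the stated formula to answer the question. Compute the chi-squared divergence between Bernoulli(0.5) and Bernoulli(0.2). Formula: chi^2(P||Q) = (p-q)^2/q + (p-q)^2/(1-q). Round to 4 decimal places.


Chi-squared divergence between Bernoulli distributions:
chi^2 = (p-q)^2/q + (p-q)^2/(1-q).
p = 0.5, q = 0.2, p-q = 0.3.
(p-q)^2 = 0.09.
term1 = 0.09/0.2 = 0.45.
term2 = 0.09/0.8 = 0.1125.
chi^2 = 0.45 + 0.1125 = 0.5625

0.5625


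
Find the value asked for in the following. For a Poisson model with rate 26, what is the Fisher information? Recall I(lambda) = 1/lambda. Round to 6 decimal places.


Fisher information for Poisson: I(lambda) = 1/lambda.
lambda = 26.
I(lambda) = 1/26 = 0.038462

0.038462


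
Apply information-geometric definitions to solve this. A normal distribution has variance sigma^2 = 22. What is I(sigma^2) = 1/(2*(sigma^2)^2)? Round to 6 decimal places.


Fisher information for variance: I(sigma^2) = 1/(2*sigma^4).
sigma^2 = 22, so sigma^4 = 484.
I = 1/(2*484) = 1/968 = 0.001033

0.001033


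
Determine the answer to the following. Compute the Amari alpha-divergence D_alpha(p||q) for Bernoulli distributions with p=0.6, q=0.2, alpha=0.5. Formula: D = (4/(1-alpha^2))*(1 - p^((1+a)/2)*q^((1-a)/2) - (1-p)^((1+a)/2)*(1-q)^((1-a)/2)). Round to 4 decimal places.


Amari alpha-divergence:
D = (4/(1-alpha^2))*(1 - p^((1+a)/2)*q^((1-a)/2) - (1-p)^((1+a)/2)*(1-q)^((1-a)/2)).
alpha = 0.5, p = 0.6, q = 0.2.
e1 = (1+alpha)/2 = 0.75, e2 = (1-alpha)/2 = 0.25.
t1 = p^e1 * q^e2 = 0.6^0.75 * 0.2^0.25 = 0.455901.
t2 = (1-p)^e1 * (1-q)^e2 = 0.4^0.75 * 0.8^0.25 = 0.475683.
4/(1-alpha^2) = 5.333333.
D = 5.333333*(1 - 0.455901 - 0.475683) = 0.3649

0.3649


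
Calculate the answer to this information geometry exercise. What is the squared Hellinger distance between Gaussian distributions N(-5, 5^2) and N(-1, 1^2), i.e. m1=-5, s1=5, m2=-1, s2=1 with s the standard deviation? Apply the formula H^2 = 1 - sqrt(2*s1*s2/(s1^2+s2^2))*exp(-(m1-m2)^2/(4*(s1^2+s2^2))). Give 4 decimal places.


Squared Hellinger distance for Gaussians:
H^2 = 1 - sqrt(2*s1*s2/(s1^2+s2^2)) * exp(-(m1-m2)^2/(4*(s1^2+s2^2))).
s1^2 = 25, s2^2 = 1, s1^2+s2^2 = 26.
sqrt(2*5*1/(26)) = 0.620174.
(m1-m2)^2 = (-4)^2 = 16.
exp(-16/(4*26)) = exp(-0.153846) = 0.857404.
H^2 = 1 - 0.620174*0.857404 = 0.4683

0.4683


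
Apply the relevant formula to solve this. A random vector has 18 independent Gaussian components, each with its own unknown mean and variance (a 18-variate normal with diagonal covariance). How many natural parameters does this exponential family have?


Exponential family dimension calculation:
Each univariate normal has two natural parameters (mu/sigma^2 and -1/(2 sigma^2)).
With 18 independent components, dim = 2 * 18 = 36.

36


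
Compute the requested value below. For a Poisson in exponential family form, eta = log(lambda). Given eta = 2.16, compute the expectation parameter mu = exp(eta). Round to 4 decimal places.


Expectation parameter for Poisson exponential family:
mu = exp(eta).
eta = 2.16.
mu = exp(2.16) = 8.6711

8.6711


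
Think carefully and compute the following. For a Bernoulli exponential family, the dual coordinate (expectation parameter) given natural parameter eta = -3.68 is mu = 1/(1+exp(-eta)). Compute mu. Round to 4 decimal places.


Dual coordinate (expectation parameter) for Bernoulli:
mu = 1/(1+exp(-eta)).
eta = -3.68.
exp(-eta) = exp(3.68) = 39.646394.
mu = 1/(1+39.646394) = 0.0246

0.0246


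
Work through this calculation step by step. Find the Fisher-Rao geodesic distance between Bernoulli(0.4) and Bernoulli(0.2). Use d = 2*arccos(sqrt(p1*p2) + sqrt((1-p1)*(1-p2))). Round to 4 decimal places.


Geodesic distance on Bernoulli manifold:
d(p1,p2) = 2*arccos(sqrt(p1*p2) + sqrt((1-p1)*(1-p2))).
sqrt(p1*p2) = sqrt(0.4*0.2) = 0.282843.
sqrt((1-p1)*(1-p2)) = sqrt(0.6*0.8) = 0.69282.
arg = 0.282843 + 0.69282 = 0.975663.
d = 2*arccos(0.975663) = 0.4421

0.4421


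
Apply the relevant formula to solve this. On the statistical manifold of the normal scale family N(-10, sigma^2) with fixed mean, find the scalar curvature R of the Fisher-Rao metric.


This family has a single free parameter, so its statistical manifold
is 1-dimensional. The Riemann curvature tensor of any 1-dimensional
Riemannian manifold vanishes identically, so R = 0.

0


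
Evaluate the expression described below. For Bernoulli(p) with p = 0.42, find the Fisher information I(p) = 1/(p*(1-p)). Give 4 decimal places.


For Bernoulli(p), Fisher information is I(p) = 1/(p*(1-p)).
p = 0.42, 1-p = 0.58.
p*(1-p) = 0.2436.
I(p) = 1/0.2436 = 4.1051

4.1051


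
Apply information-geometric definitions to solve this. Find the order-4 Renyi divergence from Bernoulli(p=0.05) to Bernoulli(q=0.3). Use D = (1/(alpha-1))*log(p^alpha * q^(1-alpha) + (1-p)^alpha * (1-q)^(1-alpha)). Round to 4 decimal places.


Renyi divergence of order alpha between Bernoulli distributions:
D = (1/(alpha-1))*log(p^alpha * q^(1-alpha) + (1-p)^alpha * (1-q)^(1-alpha)).
alpha = 4, p = 0.05, q = 0.3.
p^alpha * q^(1-alpha) = 0.05^4 * 0.3^-3 = 0.000231.
(1-p)^alpha * (1-q)^(1-alpha) = 0.95^4 * 0.7^-3 = 2.374654.
sum = 0.000231 + 2.374654 = 2.374885.
D = (1/3)*log(2.374885) = 0.2883

0.2883


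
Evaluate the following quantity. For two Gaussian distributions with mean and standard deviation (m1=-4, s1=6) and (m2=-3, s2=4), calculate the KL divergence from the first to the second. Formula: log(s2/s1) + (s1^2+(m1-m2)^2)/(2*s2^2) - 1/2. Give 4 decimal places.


KL divergence between normal distributions:
KL = log(s2/s1) + (s1^2 + (m1-m2)^2)/(2*s2^2) - 1/2.
log(4/6) = -0.405465.
(6^2 + (-4--3)^2)/(2*4^2) = (36 + 1)/32 = 1.15625.
KL = -0.405465 + 1.15625 - 0.5 = 0.2508

0.2508


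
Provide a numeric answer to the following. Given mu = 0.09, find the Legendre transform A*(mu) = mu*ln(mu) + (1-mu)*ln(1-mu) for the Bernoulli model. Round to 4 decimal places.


Legendre transform for Bernoulli:
A*(mu) = mu*log(mu) + (1-mu)*log(1-mu).
mu = 0.09, 1-mu = 0.91.
mu*log(mu) = 0.09*log(0.09) = -0.216715.
(1-mu)*log(1-mu) = 0.91*log(0.91) = -0.085823.
A* = -0.216715 + -0.085823 = -0.3025

-0.3025


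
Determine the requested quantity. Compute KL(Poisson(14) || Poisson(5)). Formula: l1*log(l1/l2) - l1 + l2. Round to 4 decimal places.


KL divergence for Poisson:
KL = l1*log(l1/l2) - l1 + l2.
l1 = 14, l2 = 5.
log(14/5) = 1.029619.
l1*log(l1/l2) = 14 * 1.029619 = 14.414672.
KL = 14.414672 - 14 + 5 = 5.4147

5.4147


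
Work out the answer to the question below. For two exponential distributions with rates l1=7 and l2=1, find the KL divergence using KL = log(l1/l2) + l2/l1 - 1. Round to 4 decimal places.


KL divergence for exponential family:
KL = log(l1/l2) + l2/l1 - 1.
log(7/1) = 1.94591.
1/7 = 0.142857.
KL = 1.94591 + 0.142857 - 1 = 1.0888

1.0888


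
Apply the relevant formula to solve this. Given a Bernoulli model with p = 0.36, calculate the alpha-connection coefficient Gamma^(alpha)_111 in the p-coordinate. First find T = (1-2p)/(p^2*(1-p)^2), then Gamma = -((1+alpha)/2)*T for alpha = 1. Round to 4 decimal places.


Skewness (Amari-Chentsov) tensor: T = (1-2p)/(p^2*(1-p)^2).
p = 0.36, 1-2p = 0.28, p^2 = 0.1296, (1-p)^2 = 0.4096.
T = 0.28/(0.1296 * 0.4096) = 5.274643.
In the p-coordinate, Gamma^(alpha) = Gamma^(0) - (alpha/2)*T with Gamma^(0) = (1/2)*g'(p) = -T/2,
so Gamma^(alpha) = -((1+alpha)/2)*T.
alpha = 1, -(1+alpha)/2 = -1.0.
Gamma = -1.0 * 5.274643 = -5.2746

-5.2746


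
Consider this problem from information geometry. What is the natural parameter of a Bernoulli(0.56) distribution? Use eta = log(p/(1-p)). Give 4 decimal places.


Natural parameter for Bernoulli: eta = log(p/(1-p)).
p = 0.56, 1-p = 0.44.
p/(1-p) = 1.272727.
eta = log(1.272727) = 0.2412

0.2412


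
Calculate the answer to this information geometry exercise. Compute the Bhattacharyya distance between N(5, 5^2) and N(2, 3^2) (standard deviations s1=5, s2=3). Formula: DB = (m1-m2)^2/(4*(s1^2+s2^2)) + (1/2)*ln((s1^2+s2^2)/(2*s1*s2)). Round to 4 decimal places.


Bhattacharyya distance between two Gaussians:
DB = (m1-m2)^2/(4*(s1^2+s2^2)) + (1/2)*ln((s1^2+s2^2)/(2*s1*s2)).
(m1-m2)^2 = (3)^2 = 9.
s1^2+s2^2 = 25 + 9 = 34.
term1 = 9/136 = 0.066176.
term2 = 0.5*ln(34/30.0) = 0.062582.
DB = 0.066176 + 0.062582 = 0.1288

0.1288


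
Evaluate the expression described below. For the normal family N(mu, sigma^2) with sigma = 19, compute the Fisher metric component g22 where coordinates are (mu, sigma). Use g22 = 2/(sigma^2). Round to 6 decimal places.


For the 2-parameter normal family, the Fisher metric has:
  g11 = 1/sigma^2, g22 = 2/sigma^2.
sigma = 19, sigma^2 = 361.
g22 = 0.005540

0.005540


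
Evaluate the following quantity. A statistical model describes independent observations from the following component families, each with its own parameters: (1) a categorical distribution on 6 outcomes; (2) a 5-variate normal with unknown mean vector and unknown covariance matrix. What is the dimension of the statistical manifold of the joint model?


The dimension of a statistical manifold equals the number of free
(independent) real parameters of the model. For a product of independent
blocks the parameter counts add.
- categorical on 6 outcomes (probabilities sum to 1): 6-1 = 5.
- 5-variate normal: 5 (mean) + 5*6/2 = 15 (symmetric covariance) = 20.
Total = 5 + 20 = 25.
Dimension = 25

25


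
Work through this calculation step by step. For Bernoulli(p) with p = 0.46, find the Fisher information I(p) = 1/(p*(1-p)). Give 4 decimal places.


For Bernoulli(p), Fisher information is I(p) = 1/(p*(1-p)).
p = 0.46, 1-p = 0.54.
p*(1-p) = 0.2484.
I(p) = 1/0.2484 = 4.0258

4.0258


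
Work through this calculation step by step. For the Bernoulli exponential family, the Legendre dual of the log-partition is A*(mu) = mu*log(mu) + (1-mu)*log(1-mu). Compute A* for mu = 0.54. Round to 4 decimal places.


Legendre transform for Bernoulli:
A*(mu) = mu*log(mu) + (1-mu)*log(1-mu).
mu = 0.54, 1-mu = 0.46.
mu*log(mu) = 0.54*log(0.54) = -0.332741.
(1-mu)*log(1-mu) = 0.46*log(0.46) = -0.357203.
A* = -0.332741 + -0.357203 = -0.6899

-0.6899


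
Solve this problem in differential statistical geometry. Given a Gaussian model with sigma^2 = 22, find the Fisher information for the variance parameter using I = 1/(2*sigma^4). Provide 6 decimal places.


Fisher information for variance: I(sigma^2) = 1/(2*sigma^4).
sigma^2 = 22, so sigma^4 = 484.
I = 1/(2*484) = 1/968 = 0.001033

0.001033


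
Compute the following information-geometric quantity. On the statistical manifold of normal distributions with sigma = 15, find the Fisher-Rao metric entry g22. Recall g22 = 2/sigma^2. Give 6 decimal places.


For the 2-parameter normal family, the Fisher metric has:
  g11 = 1/sigma^2, g22 = 2/sigma^2.
sigma = 15, sigma^2 = 225.
g22 = 0.008889

0.008889


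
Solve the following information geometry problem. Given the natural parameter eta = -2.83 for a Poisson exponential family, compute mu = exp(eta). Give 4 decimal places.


Expectation parameter for Poisson exponential family:
mu = exp(eta).
eta = -2.83.
mu = exp(-2.83) = 0.0590

0.0590


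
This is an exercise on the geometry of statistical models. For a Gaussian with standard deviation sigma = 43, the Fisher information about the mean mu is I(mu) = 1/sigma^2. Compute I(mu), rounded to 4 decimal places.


The Fisher information for the mean of a normal distribution is I(mu) = 1/sigma^2.
sigma = 43, so sigma^2 = 1849.
I(mu) = 1/1849 = 0.0005

0.0005


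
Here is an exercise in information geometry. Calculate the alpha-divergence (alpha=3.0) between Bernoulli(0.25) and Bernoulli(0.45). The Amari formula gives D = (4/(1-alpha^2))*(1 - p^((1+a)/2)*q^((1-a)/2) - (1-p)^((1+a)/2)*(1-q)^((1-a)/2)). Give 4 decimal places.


Amari alpha-divergence:
D = (4/(1-alpha^2))*(1 - p^((1+a)/2)*q^((1-a)/2) - (1-p)^((1+a)/2)*(1-q)^((1-a)/2)).
alpha = 3.0, p = 0.25, q = 0.45.
e1 = (1+alpha)/2 = 2.0, e2 = (1-alpha)/2 = -1.0.
t1 = p^e1 * q^e2 = 0.25^2.0 * 0.45^-1.0 = 0.138889.
t2 = (1-p)^e1 * (1-q)^e2 = 0.75^2.0 * 0.55^-1.0 = 1.022727.
4/(1-alpha^2) = -0.5.
D = -0.5*(1 - 0.138889 - 1.022727) = 0.0808

0.0808


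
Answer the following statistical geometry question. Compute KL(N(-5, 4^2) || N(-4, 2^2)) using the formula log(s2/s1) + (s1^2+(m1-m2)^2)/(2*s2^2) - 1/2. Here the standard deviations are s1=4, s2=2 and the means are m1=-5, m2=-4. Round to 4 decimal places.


KL divergence between normal distributions:
KL = log(s2/s1) + (s1^2 + (m1-m2)^2)/(2*s2^2) - 1/2.
log(2/4) = -0.693147.
(4^2 + (-5--4)^2)/(2*2^2) = (16 + 1)/8 = 2.125.
KL = -0.693147 + 2.125 - 0.5 = 0.9319

0.9319


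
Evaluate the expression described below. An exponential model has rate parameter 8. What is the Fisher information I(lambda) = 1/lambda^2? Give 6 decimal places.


Fisher information for exponential: I(lambda) = 1/lambda^2.
lambda = 8, lambda^2 = 64.
I = 1/64 = 0.015625

0.015625


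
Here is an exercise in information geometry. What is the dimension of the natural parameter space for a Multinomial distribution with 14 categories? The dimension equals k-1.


Exponential family dimension calculation:
For Multinomial with k=14 categories, dim = k-1 = 13.

13


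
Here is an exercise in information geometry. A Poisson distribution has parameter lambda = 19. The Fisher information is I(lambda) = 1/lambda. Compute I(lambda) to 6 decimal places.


Fisher information for Poisson: I(lambda) = 1/lambda.
lambda = 19.
I(lambda) = 1/19 = 0.052632

0.052632


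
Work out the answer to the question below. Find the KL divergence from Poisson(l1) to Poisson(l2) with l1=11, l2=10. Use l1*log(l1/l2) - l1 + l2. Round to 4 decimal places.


KL divergence for Poisson:
KL = l1*log(l1/l2) - l1 + l2.
l1 = 11, l2 = 10.
log(11/10) = 0.09531.
l1*log(l1/l2) = 11 * 0.09531 = 1.048412.
KL = 1.048412 - 11 + 10 = 0.0484

0.0484


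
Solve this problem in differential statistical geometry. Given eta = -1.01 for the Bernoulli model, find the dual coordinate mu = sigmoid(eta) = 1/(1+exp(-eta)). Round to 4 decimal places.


Dual coordinate (expectation parameter) for Bernoulli:
mu = 1/(1+exp(-eta)).
eta = -1.01.
exp(-eta) = exp(1.01) = 2.745601.
mu = 1/(1+2.745601) = 0.2670

0.2670


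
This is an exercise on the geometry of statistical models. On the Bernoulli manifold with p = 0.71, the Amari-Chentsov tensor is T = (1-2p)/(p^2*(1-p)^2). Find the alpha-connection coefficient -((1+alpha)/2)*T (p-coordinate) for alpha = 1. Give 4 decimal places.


Skewness (Amari-Chentsov) tensor: T = (1-2p)/(p^2*(1-p)^2).
p = 0.71, 1-2p = -0.42, p^2 = 0.5041, (1-p)^2 = 0.0841.
T = -0.42/(0.5041 * 0.0841) = -9.906873.
In the p-coordinate, Gamma^(alpha) = Gamma^(0) - (alpha/2)*T with Gamma^(0) = (1/2)*g'(p) = -T/2,
so Gamma^(alpha) = -((1+alpha)/2)*T.
alpha = 1, -(1+alpha)/2 = -1.0.
Gamma = -1.0 * -9.906873 = 9.9069

9.9069


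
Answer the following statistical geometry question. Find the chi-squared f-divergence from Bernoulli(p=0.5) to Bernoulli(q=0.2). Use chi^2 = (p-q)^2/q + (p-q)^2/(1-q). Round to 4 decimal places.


Chi-squared divergence between Bernoulli distributions:
chi^2 = (p-q)^2/q + (p-q)^2/(1-q).
p = 0.5, q = 0.2, p-q = 0.3.
(p-q)^2 = 0.09.
term1 = 0.09/0.2 = 0.45.
term2 = 0.09/0.8 = 0.1125.
chi^2 = 0.45 + 0.1125 = 0.5625

0.5625


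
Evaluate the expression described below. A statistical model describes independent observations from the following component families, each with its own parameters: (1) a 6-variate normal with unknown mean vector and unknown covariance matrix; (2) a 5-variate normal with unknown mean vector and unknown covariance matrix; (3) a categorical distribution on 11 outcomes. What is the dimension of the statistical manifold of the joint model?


The dimension of a statistical manifold equals the number of free
(independent) real parameters of the model. For a product of independent
blocks the parameter counts add.
- 6-variate normal: 6 (mean) + 6*7/2 = 21 (symmetric covariance) = 27.
- 5-variate normal: 5 (mean) + 5*6/2 = 15 (symmetric covariance) = 20.
- categorical on 11 outcomes (probabilities sum to 1): 11-1 = 10.
Total = 27 + 20 + 10 = 57.
Dimension = 57

57


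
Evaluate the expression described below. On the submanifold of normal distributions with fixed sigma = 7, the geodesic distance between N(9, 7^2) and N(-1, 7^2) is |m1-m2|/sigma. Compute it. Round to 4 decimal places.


On the fixed-variance normal subfamily, geodesic distance = |m1-m2|/sigma.
|9 - -1| = 10.
sigma = 7.
d = 10/7 = 1.4286

1.4286


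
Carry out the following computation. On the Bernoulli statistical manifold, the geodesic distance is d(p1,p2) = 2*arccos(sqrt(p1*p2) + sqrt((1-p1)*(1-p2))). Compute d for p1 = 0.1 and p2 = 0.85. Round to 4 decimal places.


Geodesic distance on Bernoulli manifold:
d(p1,p2) = 2*arccos(sqrt(p1*p2) + sqrt((1-p1)*(1-p2))).
sqrt(p1*p2) = sqrt(0.1*0.85) = 0.291548.
sqrt((1-p1)*(1-p2)) = sqrt(0.9*0.15) = 0.367423.
arg = 0.291548 + 0.367423 = 0.658971.
d = 2*arccos(0.658971) = 1.7027

1.7027


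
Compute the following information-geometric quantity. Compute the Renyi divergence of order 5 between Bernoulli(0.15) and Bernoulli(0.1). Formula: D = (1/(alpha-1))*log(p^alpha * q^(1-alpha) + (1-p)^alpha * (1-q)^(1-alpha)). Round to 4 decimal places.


Renyi divergence of order alpha between Bernoulli distributions:
D = (1/(alpha-1))*log(p^alpha * q^(1-alpha) + (1-p)^alpha * (1-q)^(1-alpha)).
alpha = 5, p = 0.15, q = 0.1.
p^alpha * q^(1-alpha) = 0.15^5 * 0.1^-4 = 0.759375.
(1-p)^alpha * (1-q)^(1-alpha) = 0.85^5 * 0.9^-4 = 0.676277.
sum = 0.759375 + 0.676277 = 1.435652.
D = (1/4)*log(1.435652) = 0.0904

0.0904


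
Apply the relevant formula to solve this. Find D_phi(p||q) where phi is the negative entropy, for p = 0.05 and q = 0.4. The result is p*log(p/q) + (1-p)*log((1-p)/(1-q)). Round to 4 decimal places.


Bregman divergence with negative entropy generator:
D = p*log(p/q) + (1-p)*log((1-p)/(1-q)).
p = 0.05, q = 0.4.
p*log(p/q) = 0.05*log(0.05/0.4) = -0.103972.
(1-p)*log((1-p)/(1-q)) = 0.95*log(0.95/0.6) = 0.436556.
D = -0.103972 + 0.436556 = 0.3326

0.3326


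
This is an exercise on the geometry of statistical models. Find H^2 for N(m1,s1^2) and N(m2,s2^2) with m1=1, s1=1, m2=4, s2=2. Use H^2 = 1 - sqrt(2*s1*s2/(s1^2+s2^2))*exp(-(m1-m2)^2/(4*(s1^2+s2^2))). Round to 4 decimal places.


Squared Hellinger distance for Gaussians:
H^2 = 1 - sqrt(2*s1*s2/(s1^2+s2^2)) * exp(-(m1-m2)^2/(4*(s1^2+s2^2))).
s1^2 = 1, s2^2 = 4, s1^2+s2^2 = 5.
sqrt(2*1*2/(5)) = 0.894427.
(m1-m2)^2 = (-3)^2 = 9.
exp(-9/(4*5)) = exp(-0.45) = 0.637628.
H^2 = 1 - 0.894427*0.637628 = 0.4297

0.4297


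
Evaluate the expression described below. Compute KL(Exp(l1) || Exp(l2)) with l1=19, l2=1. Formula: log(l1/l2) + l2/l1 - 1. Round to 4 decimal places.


KL divergence for exponential family:
KL = log(l1/l2) + l2/l1 - 1.
log(19/1) = 2.944439.
1/19 = 0.052632.
KL = 2.944439 + 0.052632 - 1 = 1.9971

1.9971


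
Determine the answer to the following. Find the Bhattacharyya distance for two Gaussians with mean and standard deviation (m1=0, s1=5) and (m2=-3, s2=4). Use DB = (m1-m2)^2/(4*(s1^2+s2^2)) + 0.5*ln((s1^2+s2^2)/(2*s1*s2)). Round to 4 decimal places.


Bhattacharyya distance between two Gaussians:
DB = (m1-m2)^2/(4*(s1^2+s2^2)) + (1/2)*ln((s1^2+s2^2)/(2*s1*s2)).
(m1-m2)^2 = (3)^2 = 9.
s1^2+s2^2 = 25 + 16 = 41.
term1 = 9/164 = 0.054878.
term2 = 0.5*ln(41/40.0) = 0.012346.
DB = 0.054878 + 0.012346 = 0.0672

0.0672


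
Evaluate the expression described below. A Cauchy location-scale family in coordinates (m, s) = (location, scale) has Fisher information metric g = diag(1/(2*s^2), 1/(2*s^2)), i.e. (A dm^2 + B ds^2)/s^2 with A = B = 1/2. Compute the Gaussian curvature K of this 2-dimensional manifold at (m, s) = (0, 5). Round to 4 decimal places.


The metric has the form g = (A dm^2 + B ds^2)/s^2 with A = 1/2, B = 1/2.
Substitute u = sqrt(A/B)*m: g = B*(du^2 + ds^2)/s^2, i.e. B times the
Poincare upper half-plane metric, which has constant Gaussian curvature -1.
Scaling a 2D metric by a constant c divides the Gaussian curvature by c,
so K = -1/B = -1/(1/2) = -2.0000 everywhere (the point (m, s) = (0, 5) is irrelevant:
the curvature is constant).
The requested Gaussian curvature is K = -2.0000.

-2.0000


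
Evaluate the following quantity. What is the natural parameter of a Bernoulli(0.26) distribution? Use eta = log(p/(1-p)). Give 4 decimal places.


Natural parameter for Bernoulli: eta = log(p/(1-p)).
p = 0.26, 1-p = 0.74.
p/(1-p) = 0.351351.
eta = log(0.351351) = -1.0460

-1.0460


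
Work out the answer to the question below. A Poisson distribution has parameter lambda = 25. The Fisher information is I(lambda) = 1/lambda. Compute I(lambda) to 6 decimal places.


Fisher information for Poisson: I(lambda) = 1/lambda.
lambda = 25.
I(lambda) = 1/25 = 0.040000

0.040000


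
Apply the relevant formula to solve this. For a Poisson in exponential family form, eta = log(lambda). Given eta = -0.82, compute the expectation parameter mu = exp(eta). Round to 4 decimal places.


Expectation parameter for Poisson exponential family:
mu = exp(eta).
eta = -0.82.
mu = exp(-0.82) = 0.4404

0.4404


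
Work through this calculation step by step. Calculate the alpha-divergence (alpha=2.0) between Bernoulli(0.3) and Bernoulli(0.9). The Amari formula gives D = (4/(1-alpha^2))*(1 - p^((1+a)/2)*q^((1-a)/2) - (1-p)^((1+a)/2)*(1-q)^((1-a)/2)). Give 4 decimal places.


Amari alpha-divergence:
D = (4/(1-alpha^2))*(1 - p^((1+a)/2)*q^((1-a)/2) - (1-p)^((1+a)/2)*(1-q)^((1-a)/2)).
alpha = 2.0, p = 0.3, q = 0.9.
e1 = (1+alpha)/2 = 1.5, e2 = (1-alpha)/2 = -0.5.
t1 = p^e1 * q^e2 = 0.3^1.5 * 0.9^-0.5 = 0.173205.
t2 = (1-p)^e1 * (1-q)^e2 = 0.7^1.5 * 0.1^-0.5 = 1.852026.
4/(1-alpha^2) = -1.333333.
D = -1.333333*(1 - 0.173205 - 1.852026) = 1.3670

1.3670


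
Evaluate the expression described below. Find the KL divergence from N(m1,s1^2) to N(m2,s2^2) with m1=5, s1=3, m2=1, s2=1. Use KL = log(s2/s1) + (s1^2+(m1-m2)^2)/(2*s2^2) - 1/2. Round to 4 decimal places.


KL divergence between normal distributions:
KL = log(s2/s1) + (s1^2 + (m1-m2)^2)/(2*s2^2) - 1/2.
log(1/3) = -1.098612.
(3^2 + (5-1)^2)/(2*1^2) = (9 + 16)/2 = 12.5.
KL = -1.098612 + 12.5 - 0.5 = 10.9014

10.9014


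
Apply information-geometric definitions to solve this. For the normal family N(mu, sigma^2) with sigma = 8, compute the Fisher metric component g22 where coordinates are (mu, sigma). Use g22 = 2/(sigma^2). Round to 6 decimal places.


For the 2-parameter normal family, the Fisher metric has:
  g11 = 1/sigma^2, g22 = 2/sigma^2.
sigma = 8, sigma^2 = 64.
g22 = 0.031250

0.031250


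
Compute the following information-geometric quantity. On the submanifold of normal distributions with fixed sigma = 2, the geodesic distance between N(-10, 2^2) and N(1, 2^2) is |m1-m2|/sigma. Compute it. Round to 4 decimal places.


On the fixed-variance normal subfamily, geodesic distance = |m1-m2|/sigma.
|-10 - 1| = 11.
sigma = 2.
d = 11/2 = 5.5000

5.5000


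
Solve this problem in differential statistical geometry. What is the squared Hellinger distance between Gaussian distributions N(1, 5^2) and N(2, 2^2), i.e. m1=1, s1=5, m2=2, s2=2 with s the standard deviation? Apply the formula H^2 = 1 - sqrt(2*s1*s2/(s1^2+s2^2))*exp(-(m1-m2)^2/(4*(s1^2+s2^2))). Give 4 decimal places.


Squared Hellinger distance for Gaussians:
H^2 = 1 - sqrt(2*s1*s2/(s1^2+s2^2)) * exp(-(m1-m2)^2/(4*(s1^2+s2^2))).
s1^2 = 25, s2^2 = 4, s1^2+s2^2 = 29.
sqrt(2*5*2/(29)) = 0.830455.
(m1-m2)^2 = (-1)^2 = 1.
exp(-1/(4*29)) = exp(-0.008621) = 0.991416.
H^2 = 1 - 0.830455*0.991416 = 0.1767

0.1767


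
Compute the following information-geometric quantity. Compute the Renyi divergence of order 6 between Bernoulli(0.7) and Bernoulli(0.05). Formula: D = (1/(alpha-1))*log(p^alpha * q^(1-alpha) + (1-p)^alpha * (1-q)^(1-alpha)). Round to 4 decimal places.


Renyi divergence of order alpha between Bernoulli distributions:
D = (1/(alpha-1))*log(p^alpha * q^(1-alpha) + (1-p)^alpha * (1-q)^(1-alpha)).
alpha = 6, p = 0.7, q = 0.05.
p^alpha * q^(1-alpha) = 0.7^6 * 0.05^-5 = 376476.8.
(1-p)^alpha * (1-q)^(1-alpha) = 0.3^6 * 0.95^-5 = 0.000942.
sum = 376476.8 + 0.000942 = 376476.800942.
D = (1/5)*log(376476.800942) = 2.5677

2.5677


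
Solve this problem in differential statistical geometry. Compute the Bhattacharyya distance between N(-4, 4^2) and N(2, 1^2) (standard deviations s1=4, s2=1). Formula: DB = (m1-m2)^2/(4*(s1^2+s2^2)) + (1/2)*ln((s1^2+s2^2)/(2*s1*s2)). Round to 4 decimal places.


Bhattacharyya distance between two Gaussians:
DB = (m1-m2)^2/(4*(s1^2+s2^2)) + (1/2)*ln((s1^2+s2^2)/(2*s1*s2)).
(m1-m2)^2 = (-6)^2 = 36.
s1^2+s2^2 = 16 + 1 = 17.
term1 = 36/68 = 0.529412.
term2 = 0.5*ln(17/8.0) = 0.376886.
DB = 0.529412 + 0.376886 = 0.9063

0.9063


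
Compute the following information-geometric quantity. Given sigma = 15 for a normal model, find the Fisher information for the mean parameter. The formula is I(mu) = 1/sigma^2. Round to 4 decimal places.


The Fisher information for the mean of a normal distribution is I(mu) = 1/sigma^2.
sigma = 15, so sigma^2 = 225.
I(mu) = 1/225 = 0.0044

0.0044


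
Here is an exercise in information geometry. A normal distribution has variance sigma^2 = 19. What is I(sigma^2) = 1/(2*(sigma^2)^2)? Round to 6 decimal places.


Fisher information for variance: I(sigma^2) = 1/(2*sigma^4).
sigma^2 = 19, so sigma^4 = 361.
I = 1/(2*361) = 1/722 = 0.001385

0.001385


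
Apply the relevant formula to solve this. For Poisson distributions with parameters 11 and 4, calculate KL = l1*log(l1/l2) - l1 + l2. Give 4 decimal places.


KL divergence for Poisson:
KL = l1*log(l1/l2) - l1 + l2.
l1 = 11, l2 = 4.
log(11/4) = 1.011601.
l1*log(l1/l2) = 11 * 1.011601 = 11.12761.
KL = 11.12761 - 11 + 4 = 4.1276

4.1276


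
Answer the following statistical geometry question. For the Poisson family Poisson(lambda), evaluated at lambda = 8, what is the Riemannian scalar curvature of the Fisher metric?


This family has a single free parameter, so its statistical manifold
is 1-dimensional. The Riemann curvature tensor of any 1-dimensional
Riemannian manifold vanishes identically, so R = 0.

0


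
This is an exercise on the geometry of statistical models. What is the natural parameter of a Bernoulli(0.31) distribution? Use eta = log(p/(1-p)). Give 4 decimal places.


Natural parameter for Bernoulli: eta = log(p/(1-p)).
p = 0.31, 1-p = 0.69.
p/(1-p) = 0.449275.
eta = log(0.449275) = -0.8001

-0.8001
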